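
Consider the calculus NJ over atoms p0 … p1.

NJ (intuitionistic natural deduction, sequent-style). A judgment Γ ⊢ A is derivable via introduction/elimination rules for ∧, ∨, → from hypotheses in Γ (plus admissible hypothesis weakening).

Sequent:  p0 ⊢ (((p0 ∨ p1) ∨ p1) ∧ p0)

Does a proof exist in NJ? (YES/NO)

Proof tree:
[∧I] p0 ⊢ (((p0 ∨ p1) ∨ p1) ∧ p0)
  [∨I₁] p0 ⊢ ((p0 ∨ p1) ∨ p1)
    [∨I₁] p0 ⊢ (p0 ∨ p1)
      [Ax] p0 ⊢ p0
  [Ax] p0 ⊢ p0

Result: YES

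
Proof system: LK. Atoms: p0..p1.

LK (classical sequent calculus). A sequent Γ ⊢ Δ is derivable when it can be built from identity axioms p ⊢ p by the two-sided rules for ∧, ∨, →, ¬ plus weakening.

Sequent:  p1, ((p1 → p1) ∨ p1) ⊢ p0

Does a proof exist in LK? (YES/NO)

Search for a countermodel by truth-table:
  v=00: Γ:[p1=F, ((p1 → p1) ∨ p1)=T] Δ:[p0=F] refutes=False
  v=01: Γ:[p1=T, ((p1 → p1) ∨ p1)=T] Δ:[p0=F] refutes=True  ← countermodel

Result: NO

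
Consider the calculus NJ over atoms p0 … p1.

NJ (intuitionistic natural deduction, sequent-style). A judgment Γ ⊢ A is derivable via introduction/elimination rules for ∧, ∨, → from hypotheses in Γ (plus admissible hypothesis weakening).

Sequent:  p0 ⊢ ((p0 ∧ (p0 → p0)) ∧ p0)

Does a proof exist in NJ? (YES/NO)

Derivation (root first):
[∧I] p0 ⊢ ((p0 ∧ (p0 → p0)) ∧ p0)
  [∧I] p0 ⊢ (p0 ∧ (p0 → p0))
    [Ax] p0 ⊢ p0
    [→I]  ⊢ (p0 → p0)
      [Ax] p0 ⊢ p0
  [Ax] p0 ⊢ p0

Result: YES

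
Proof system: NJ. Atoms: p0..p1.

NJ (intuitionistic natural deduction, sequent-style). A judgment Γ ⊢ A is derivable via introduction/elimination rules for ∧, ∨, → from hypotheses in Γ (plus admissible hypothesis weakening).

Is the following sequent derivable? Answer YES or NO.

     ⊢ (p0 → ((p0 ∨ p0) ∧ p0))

Derivation (root first):
[→I]  ⊢ (p0 → ((p0 ∨ p0) ∧ p0))
  [∧I] p0 ⊢ ((p0 ∨ p0) ∧ p0)
    [∨I₂] p0 ⊢ (p0 ∨ p0)
      [Ax] p0 ⊢ p0
    [Ax] p0 ⊢ p0

Result: YES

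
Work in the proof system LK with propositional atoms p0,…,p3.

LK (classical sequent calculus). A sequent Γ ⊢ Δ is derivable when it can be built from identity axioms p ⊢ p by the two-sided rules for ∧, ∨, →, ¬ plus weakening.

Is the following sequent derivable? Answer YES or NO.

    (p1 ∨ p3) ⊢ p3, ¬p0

Search for a countermodel by truth-table:
  v=0000: Γ:[(p1 ∨ p3)=F] Δ:[p3=F, ¬p0=T] refutes=False
  v=0001: Γ:[(p1 ∨ p3)=T] Δ:[p3=T, ¬p0=T] refutes=False
  v=0010: Γ:[(p1 ∨ p3)=F] Δ:[p3=F, ¬p0=T] refutes=False
  v=0011: Γ:[(p1 ∨ p3)=T] Δ:[p3=T, ¬p0=T] refutes=False
  v=0100: Γ:[(p1 ∨ p3)=T] Δ:[p3=F, ¬p0=T] refutes=False
  v=0101: Γ:[(p1 ∨ p3)=T] Δ:[p3=T, ¬p0=T] refutes=False
  v=0110: Γ:[(p1 ∨ p3)=T] Δ:[p3=F, ¬p0=T] refutes=False
  v=0111: Γ:[(p1 ∨ p3)=T] Δ:[p3=T, ¬p0=T] refutes=False
  v=1000: Γ:[(p1 ∨ p3)=F] Δ:[p3=F, ¬p0=F] refutes=False
  v=1001: Γ:[(p1 ∨ p3)=T] Δ:[p3=T, ¬p0=F] refutes=False
  v=1010: Γ:[(p1 ∨ p3)=F] Δ:[p3=F, ¬p0=F] refutes=False
  v=1011: Γ:[(p1 ∨ p3)=T] Δ:[p3=T, ¬p0=F] refutes=False
  v=1100: Γ:[(p1 ∨ p3)=T] Δ:[p3=F, ¬p0=F] refutes=True  ← countermodel

Result: NO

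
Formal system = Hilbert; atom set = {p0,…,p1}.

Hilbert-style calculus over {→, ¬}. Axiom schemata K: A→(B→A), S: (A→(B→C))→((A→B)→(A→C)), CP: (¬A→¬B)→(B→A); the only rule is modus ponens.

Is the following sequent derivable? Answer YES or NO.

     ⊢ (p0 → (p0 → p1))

Enumerate valuations to refute Γ ⊢ Δ:
  v=00: Γ:[] Δ:[(p0 → (p0 → p1))=T] refutes=False
  v=01: Γ:[] Δ:[(p0 → (p0 → p1))=T] refutes=False
  v=10: Γ:[] Δ:[(p0 → (p0 → p1))=F] refutes=True  ← countermodel

Result: NO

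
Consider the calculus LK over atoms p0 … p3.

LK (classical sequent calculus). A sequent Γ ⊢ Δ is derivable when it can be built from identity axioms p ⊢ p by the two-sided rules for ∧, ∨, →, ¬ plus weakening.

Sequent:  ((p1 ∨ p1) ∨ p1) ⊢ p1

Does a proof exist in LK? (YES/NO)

Derivation (root first):
[∨L] ((p1 ∨ p1) ∨ p1) ⊢ p1
  [∨L] (p1 ∨ p1) ⊢ p1
    [Ax] p1 ⊢ p1
    [Ax] p1 ⊢ p1
  [Ax] p1 ⊢ p1

Result: YES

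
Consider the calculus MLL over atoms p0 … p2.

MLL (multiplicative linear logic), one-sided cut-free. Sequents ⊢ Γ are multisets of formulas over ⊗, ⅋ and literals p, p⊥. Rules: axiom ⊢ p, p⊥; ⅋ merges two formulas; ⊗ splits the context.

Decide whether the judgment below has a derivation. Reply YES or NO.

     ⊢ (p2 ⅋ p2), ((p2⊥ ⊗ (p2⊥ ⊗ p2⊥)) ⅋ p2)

Proof tree:
[⅋]  ⊢ (p2 ⅋ p2), ((p2⊥ ⊗ (p2⊥ ⊗ p2⊥)) ⅋ p2)
  [⅋]  ⊢ p2, (p2⊥ ⊗ (p2⊥ ⊗ p2⊥)), (p2 ⅋ p2)
    [⊗]  ⊢ p2, p2, p2, (p2⊥ ⊗ (p2⊥ ⊗ p2⊥))
      [Ax]  ⊢ p2, p2⊥
      [⊗]  ⊢ p2, p2, (p2⊥ ⊗ p2⊥)
        [Ax]  ⊢ p2, p2⊥
        [Ax]  ⊢ p2, p2⊥

Result: YES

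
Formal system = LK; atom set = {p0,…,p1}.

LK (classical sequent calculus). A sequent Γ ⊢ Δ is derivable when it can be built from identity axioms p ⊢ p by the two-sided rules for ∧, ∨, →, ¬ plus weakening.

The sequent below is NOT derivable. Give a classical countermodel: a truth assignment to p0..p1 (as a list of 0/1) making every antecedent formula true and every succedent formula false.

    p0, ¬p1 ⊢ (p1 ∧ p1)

Search for a countermodel by truth-table:
  v=00: Γ:[p0=F, ¬p1=T] Δ:[(p1 ∧ p1)=F] refutes=False
  v=01: Γ:[p0=F, ¬p1=F] Δ:[(p1 ∧ p1)=T] refutes=False
  v=10: Γ:[p0=T, ¬p1=T] Δ:[(p1 ∧ p1)=F] refutes=True  ← countermodel

Result: [1, 0]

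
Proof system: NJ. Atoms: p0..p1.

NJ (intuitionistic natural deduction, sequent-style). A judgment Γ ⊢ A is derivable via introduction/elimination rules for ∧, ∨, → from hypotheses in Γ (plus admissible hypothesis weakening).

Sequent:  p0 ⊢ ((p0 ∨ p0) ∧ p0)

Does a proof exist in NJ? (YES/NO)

Derivation trace:
[∧I] p0 ⊢ ((p0 ∨ p0) ∧ p0)
  [∨I₁] p0, p0 ⊢ (p0 ∨ p0)
    [Wk] p0, p0 ⊢ p0
      [Ax] p0 ⊢ p0
  [Wk] p0, p0 ⊢ p0
    [Ax] p0 ⊢ p0

Result: YES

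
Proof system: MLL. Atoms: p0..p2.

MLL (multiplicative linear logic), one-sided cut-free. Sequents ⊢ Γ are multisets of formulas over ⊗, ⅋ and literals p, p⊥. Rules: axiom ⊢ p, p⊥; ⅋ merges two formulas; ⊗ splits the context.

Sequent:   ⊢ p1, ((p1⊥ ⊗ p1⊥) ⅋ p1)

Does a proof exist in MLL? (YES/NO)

Derivation (root first):
[⅋]  ⊢ p1, ((p1⊥ ⊗ p1⊥) ⅋ p1)
  [⊗]  ⊢ p1, p1, (p1⊥ ⊗ p1⊥)
    [Ax]  ⊢ p1, p1⊥
    [Ax]  ⊢ p1, p1⊥

Result: YES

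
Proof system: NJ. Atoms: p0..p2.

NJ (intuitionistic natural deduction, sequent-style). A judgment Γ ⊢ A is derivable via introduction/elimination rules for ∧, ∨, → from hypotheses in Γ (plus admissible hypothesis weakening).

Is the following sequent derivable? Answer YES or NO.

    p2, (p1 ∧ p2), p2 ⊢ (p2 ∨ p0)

Derivation (root first):
[Wk] p2, (p1 ∧ p2), p2 ⊢ (p2 ∨ p0)
  [Wk] p2, (p1 ∧ p2) ⊢ (p2 ∨ p0)
    [∨I₁] p2 ⊢ (p2 ∨ p0)
      [Ax] p2 ⊢ p2

Result: YES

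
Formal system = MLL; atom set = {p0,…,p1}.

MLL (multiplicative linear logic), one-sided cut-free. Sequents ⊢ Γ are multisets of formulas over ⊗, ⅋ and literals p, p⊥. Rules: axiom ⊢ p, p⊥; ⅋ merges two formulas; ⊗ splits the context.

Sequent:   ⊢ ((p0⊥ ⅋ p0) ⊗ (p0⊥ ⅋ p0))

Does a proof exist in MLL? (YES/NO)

Proof tree:
[⊗]  ⊢ ((p0⊥ ⅋ p0) ⊗ (p0⊥ ⅋ p0))
  [⅋]  ⊢ (p0⊥ ⅋ p0)
    [Ax]  ⊢ p0, p0⊥
  [⅋]  ⊢ (p0⊥ ⅋ p0)
    [Ax]  ⊢ p0, p0⊥

Result: YES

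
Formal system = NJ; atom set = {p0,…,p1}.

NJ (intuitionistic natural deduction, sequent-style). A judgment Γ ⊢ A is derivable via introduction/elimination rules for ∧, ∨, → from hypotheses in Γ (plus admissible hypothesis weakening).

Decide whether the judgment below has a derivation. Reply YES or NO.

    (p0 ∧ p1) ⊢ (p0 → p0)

Derivation (root first):
[Wk] (p0 ∧ p1) ⊢ (p0 → p0)
  [→I]  ⊢ (p0 → p0)
    [Ax] p0 ⊢ p0

Result: YES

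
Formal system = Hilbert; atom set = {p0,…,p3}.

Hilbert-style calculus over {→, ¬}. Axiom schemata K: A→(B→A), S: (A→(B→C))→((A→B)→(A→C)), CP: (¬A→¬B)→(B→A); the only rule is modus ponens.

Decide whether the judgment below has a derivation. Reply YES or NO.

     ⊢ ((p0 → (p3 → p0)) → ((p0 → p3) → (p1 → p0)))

Enumerate valuations to refute Γ ⊢ Δ:
  v=0000: Γ:[] Δ:[((p0 → (p3 → p0)) → ((p0 → p3) → (p1 → p0)))=T] refutes=False
  v=0001: Γ:[] Δ:[((p0 → (p3 → p0)) → ((p0 → p3) → (p1 → p0)))=T] refutes=False
  v=0010: Γ:[] Δ:[((p0 → (p3 → p0)) → ((p0 → p3) → (p1 → p0)))=T] refutes=False
  v=0011: Γ:[] Δ:[((p0 → (p3 → p0)) → ((p0 → p3) → (p1 → p0)))=T] refutes=False
  v=0100: Γ:[] Δ:[((p0 → (p3 → p0)) → ((p0 → p3) → (p1 → p0)))=F] refutes=True  ← countermodel

Result: NO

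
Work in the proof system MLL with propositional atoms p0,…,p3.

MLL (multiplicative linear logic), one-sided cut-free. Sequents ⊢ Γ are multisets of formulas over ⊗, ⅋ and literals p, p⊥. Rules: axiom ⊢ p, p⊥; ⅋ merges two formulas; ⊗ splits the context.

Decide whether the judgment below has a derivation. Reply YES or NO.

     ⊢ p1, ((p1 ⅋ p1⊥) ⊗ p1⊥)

Derivation (root first):
[⊗]  ⊢ p1, ((p1 ⅋ p1⊥) ⊗ p1⊥)
  [⅋]  ⊢ (p1 ⅋ p1⊥)
    [Ax]  ⊢ p1, p1⊥
  [Ax]  ⊢ p1, p1⊥

Result: YES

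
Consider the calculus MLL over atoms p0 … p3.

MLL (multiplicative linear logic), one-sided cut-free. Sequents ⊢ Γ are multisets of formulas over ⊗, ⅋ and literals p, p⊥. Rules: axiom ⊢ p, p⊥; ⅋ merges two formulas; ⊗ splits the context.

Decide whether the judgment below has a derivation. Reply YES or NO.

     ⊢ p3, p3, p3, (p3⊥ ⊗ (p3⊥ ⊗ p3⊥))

Derivation trace:
[⊗]  ⊢ p3, p3, p3, (p3⊥ ⊗ (p3⊥ ⊗ p3⊥))
  [Ax]  ⊢ p3, p3⊥
  [⊗]  ⊢ p3, p3, (p3⊥ ⊗ p3⊥)
    [Ax]  ⊢ p3, p3⊥
    [Ax]  ⊢ p3, p3⊥

Result: YES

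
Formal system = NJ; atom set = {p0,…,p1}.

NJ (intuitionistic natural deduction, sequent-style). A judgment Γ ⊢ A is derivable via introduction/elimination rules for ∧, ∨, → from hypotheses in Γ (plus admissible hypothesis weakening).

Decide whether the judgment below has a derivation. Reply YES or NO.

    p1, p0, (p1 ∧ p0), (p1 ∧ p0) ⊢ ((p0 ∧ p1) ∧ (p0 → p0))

Derivation trace:
[Wk] p1, p0, (p1 ∧ p0), (p1 ∧ p0) ⊢ ((p0 ∧ p1) ∧ (p0 → p0))
  [Wk] p1, p0, (p1 ∧ p0) ⊢ ((p0 ∧ p1) ∧ (p0 → p0))
    [∧I] p1, p0 ⊢ ((p0 ∧ p1) ∧ (p0 → p0))
      [∧I] p1, p0 ⊢ (p0 ∧ p1)
        [Ax] p0 ⊢ p0
        [Ax] p1 ⊢ p1
      [→I]  ⊢ (p0 → p0)
        [Ax] p0 ⊢ p0

Result: YES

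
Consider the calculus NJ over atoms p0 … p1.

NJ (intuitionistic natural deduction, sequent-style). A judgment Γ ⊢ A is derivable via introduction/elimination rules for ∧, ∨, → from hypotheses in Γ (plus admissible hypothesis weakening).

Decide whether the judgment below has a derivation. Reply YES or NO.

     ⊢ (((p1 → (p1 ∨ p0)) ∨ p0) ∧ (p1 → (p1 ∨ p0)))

Proof tree:
[∧I]  ⊢ (((p1 → (p1 ∨ p0)) ∨ p0) ∧ (p1 → (p1 ∨ p0)))
  [∨I₁]  ⊢ ((p1 → (p1 ∨ p0)) ∨ p0)
    [→I]  ⊢ (p1 → (p1 ∨ p0))
      [∨I₁] p1 ⊢ (p1 ∨ p0)
        [Ax] p1 ⊢ p1
  [→I]  ⊢ (p1 → (p1 ∨ p0))
    [∨I₁] p1 ⊢ (p1 ∨ p0)
      [Ax] p1 ⊢ p1

Result: YES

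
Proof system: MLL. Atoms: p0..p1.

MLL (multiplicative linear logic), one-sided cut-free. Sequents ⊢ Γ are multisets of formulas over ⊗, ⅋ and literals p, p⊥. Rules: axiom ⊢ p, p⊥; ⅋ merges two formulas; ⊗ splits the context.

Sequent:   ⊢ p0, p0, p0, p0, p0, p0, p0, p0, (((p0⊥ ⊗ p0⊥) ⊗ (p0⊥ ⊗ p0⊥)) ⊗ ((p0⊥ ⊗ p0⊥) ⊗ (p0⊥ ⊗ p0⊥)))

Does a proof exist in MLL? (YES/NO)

Derivation trace:
[⊗]  ⊢ p0, p0, p0, p0, p0, p0, p0, p0, (((p0⊥ ⊗ p0⊥) ⊗ (p0⊥ ⊗ p0⊥)) ⊗ ((p0⊥ ⊗ p0⊥) ⊗ (p0⊥ ⊗ p0⊥)))
  [⊗]  ⊢ p0, p0, p0, p0, ((p0⊥ ⊗ p0⊥) ⊗ (p0⊥ ⊗ p0⊥))
    [⊗]  ⊢ p0, p0, (p0⊥ ⊗ p0⊥)
      [Ax]  ⊢ p0, p0⊥
      [Ax]  ⊢ p0, p0⊥
    [⊗]  ⊢ p0, p0, (p0⊥ ⊗ p0⊥)
      [Ax]  ⊢ p0, p0⊥
      [Ax]  ⊢ p0, p0⊥
  [⊗]  ⊢ p0, p0, p0, p0, ((p0⊥ ⊗ p0⊥) ⊗ (p0⊥ ⊗ p0⊥))
    [⊗]  ⊢ p0, p0, (p0⊥ ⊗ p0⊥)
      [Ax]  ⊢ p0, p0⊥
      [Ax]  ⊢ p0, p0⊥
    [⊗]  ⊢ p0, p0, (p0⊥ ⊗ p0⊥)
      [Ax]  ⊢ p0, p0⊥
      [Ax]  ⊢ p0, p0⊥

Result: YES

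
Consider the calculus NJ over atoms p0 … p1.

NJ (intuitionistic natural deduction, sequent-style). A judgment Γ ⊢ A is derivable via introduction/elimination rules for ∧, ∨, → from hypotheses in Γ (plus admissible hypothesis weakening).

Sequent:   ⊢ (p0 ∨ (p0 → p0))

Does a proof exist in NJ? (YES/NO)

Proof tree:
[∨I₂]  ⊢ (p0 ∨ (p0 → p0))
  [→I]  ⊢ (p0 → p0)
    [Ax] p0 ⊢ p0

Result: YES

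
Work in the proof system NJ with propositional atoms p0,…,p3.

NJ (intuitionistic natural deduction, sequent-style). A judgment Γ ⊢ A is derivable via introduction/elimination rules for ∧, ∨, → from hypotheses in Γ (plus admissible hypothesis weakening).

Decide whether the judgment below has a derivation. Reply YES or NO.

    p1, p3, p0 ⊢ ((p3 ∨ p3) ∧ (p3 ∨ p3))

Derivation trace:
[Wk] p1, p3, p0 ⊢ ((p3 ∨ p3) ∧ (p3 ∨ p3))
  [∧I] p1, p3 ⊢ ((p3 ∨ p3) ∧ (p3 ∨ p3))
    [∨I₁] p3 ⊢ (p3 ∨ p3)
      [Ax] p3 ⊢ p3
    [Wk] p3, p1 ⊢ (p3 ∨ p3)
      [∨I₁] p3 ⊢ (p3 ∨ p3)
        [Ax] p3 ⊢ p3

Result: YES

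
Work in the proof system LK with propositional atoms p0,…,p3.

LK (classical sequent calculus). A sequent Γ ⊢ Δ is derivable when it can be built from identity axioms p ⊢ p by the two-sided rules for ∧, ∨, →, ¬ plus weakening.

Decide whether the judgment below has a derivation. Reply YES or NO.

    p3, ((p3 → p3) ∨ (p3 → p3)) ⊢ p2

Search for a countermodel by truth-table:
  v=0000: Γ:[p3=F, ((p3 → p3) ∨ (p3 → p3))=T] Δ:[p2=F] refutes=False
  v=0001: Γ:[p3=T, ((p3 → p3) ∨ (p3 → p3))=T] Δ:[p2=F] refutes=True  ← countermodel

Result: NO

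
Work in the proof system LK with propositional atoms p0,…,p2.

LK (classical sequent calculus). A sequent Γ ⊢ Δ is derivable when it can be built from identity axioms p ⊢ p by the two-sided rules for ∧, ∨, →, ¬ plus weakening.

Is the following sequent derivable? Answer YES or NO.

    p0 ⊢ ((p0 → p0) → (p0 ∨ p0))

Derivation (root first):
[→R] p0 ⊢ ((p0 → p0) → (p0 ∨ p0))
  [∨R] p0, (p0 → p0) ⊢ (p0 ∨ p0)
    [WR] p0, (p0 → p0) ⊢ p0, p0
      [→L] p0, (p0 → p0) ⊢ p0
        [Ax] p0 ⊢ p0
        [Ax] p0 ⊢ p0

Result: YES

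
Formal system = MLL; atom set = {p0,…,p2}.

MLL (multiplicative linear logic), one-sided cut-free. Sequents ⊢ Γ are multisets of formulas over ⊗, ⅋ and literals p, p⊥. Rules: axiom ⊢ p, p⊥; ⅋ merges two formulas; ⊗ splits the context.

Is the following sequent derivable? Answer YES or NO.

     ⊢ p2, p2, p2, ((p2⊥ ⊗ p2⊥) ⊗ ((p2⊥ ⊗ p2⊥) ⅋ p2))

Proof tree:
[⊗]  ⊢ p2, p2, p2, ((p2⊥ ⊗ p2⊥) ⊗ ((p2⊥ ⊗ p2⊥) ⅋ p2))
  [⊗]  ⊢ p2, p2, (p2⊥ ⊗ p2⊥)
    [Ax]  ⊢ p2, p2⊥
    [Ax]  ⊢ p2, p2⊥
  [⅋]  ⊢ p2, ((p2⊥ ⊗ p2⊥) ⅋ p2)
    [⊗]  ⊢ p2, p2, (p2⊥ ⊗ p2⊥)
      [Ax]  ⊢ p2, p2⊥
      [Ax]  ⊢ p2, p2⊥

Result: YES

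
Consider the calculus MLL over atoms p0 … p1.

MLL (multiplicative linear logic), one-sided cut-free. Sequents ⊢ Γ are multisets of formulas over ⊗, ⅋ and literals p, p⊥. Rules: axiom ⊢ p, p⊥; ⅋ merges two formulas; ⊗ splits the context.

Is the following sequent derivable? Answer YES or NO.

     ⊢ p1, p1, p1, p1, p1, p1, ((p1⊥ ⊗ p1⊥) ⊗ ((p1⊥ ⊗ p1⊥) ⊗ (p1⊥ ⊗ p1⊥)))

Proof tree:
[⊗]  ⊢ p1, p1, p1, p1, p1, p1, ((p1⊥ ⊗ p1⊥) ⊗ ((p1⊥ ⊗ p1⊥) ⊗ (p1⊥ ⊗ p1⊥)))
  [⊗]  ⊢ p1, p1, (p1⊥ ⊗ p1⊥)
    [Ax]  ⊢ p1, p1⊥
    [Ax]  ⊢ p1, p1⊥
  [⊗]  ⊢ p1, p1, p1, p1, ((p1⊥ ⊗ p1⊥) ⊗ (p1⊥ ⊗ p1⊥))
    [⊗]  ⊢ p1, p1, (p1⊥ ⊗ p1⊥)
      [Ax]  ⊢ p1, p1⊥
      [Ax]  ⊢ p1, p1⊥
    [⊗]  ⊢ p1, p1, (p1⊥ ⊗ p1⊥)
      [Ax]  ⊢ p1, p1⊥
      [Ax]  ⊢ p1, p1⊥

Result: YES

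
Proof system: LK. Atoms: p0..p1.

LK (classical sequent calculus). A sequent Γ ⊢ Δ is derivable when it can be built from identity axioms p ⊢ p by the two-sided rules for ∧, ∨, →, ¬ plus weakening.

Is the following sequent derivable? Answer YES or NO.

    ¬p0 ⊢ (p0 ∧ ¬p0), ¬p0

Proof tree:
[¬L] ¬p0 ⊢ (p0 ∧ ¬p0), ¬p0
  [¬R]  ⊢ p0, (p0 ∧ ¬p0), ¬p0
    [∧R] p0 ⊢ p0, (p0 ∧ ¬p0)
      [Ax] p0 ⊢ p0
      [¬R]  ⊢ p0, ¬p0
        [Ax] p0 ⊢ p0

Result: YES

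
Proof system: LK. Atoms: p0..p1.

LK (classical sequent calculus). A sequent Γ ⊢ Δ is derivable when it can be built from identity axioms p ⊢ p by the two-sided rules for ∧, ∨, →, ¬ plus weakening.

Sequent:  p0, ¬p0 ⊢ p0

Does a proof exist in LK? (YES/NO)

Derivation trace:
[WR] p0, ¬p0 ⊢ p0
  [¬L] p0, ¬p0 ⊢ 
    [Ax] p0 ⊢ p0

Result: YES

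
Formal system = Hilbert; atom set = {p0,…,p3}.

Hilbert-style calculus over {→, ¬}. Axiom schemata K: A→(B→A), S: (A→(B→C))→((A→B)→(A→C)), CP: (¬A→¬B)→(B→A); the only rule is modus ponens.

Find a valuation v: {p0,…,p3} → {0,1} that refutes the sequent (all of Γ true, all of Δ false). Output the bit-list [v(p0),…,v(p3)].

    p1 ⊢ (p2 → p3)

Enumerate valuations to refute Γ ⊢ Δ:
  v=0000: Γ:[p1=F] Δ:[(p2 → p3)=T] refutes=False
  v=0001: Γ:[p1=F] Δ:[(p2 → p3)=T] refutes=False
  v=0010: Γ:[p1=F] Δ:[(p2 → p3)=F] refutes=False
  v=0011: Γ:[p1=F] Δ:[(p2 → p3)=T] refutes=False
  v=0100: Γ:[p1=T] Δ:[(p2 → p3)=T] refutes=False
  v=0101: Γ:[p1=T] Δ:[(p2 → p3)=T] refutes=False
  v=0110: Γ:[p1=T] Δ:[(p2 → p3)=F] refutes=True  ← countermodel

Result: [0, 1, 1, 0]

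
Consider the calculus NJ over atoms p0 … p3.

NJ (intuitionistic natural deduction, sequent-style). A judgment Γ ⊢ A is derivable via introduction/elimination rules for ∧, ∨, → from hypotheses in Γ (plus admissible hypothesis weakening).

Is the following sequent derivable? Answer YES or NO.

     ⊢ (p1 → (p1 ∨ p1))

Derivation (root first):
[→I]  ⊢ (p1 → (p1 ∨ p1))
  [∨I₂] p1 ⊢ (p1 ∨ p1)
    [Ax] p1 ⊢ p1

Result: YES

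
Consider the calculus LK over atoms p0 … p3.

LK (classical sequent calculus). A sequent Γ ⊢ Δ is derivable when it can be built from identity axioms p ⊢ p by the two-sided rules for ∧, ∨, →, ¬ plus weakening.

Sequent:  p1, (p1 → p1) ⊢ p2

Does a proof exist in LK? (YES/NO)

Enumerate valuations to refute Γ ⊢ Δ:
  v=0000: Γ:[p1=F, (p1 → p1)=T] Δ:[p2=F] refutes=False
  v=0001: Γ:[p1=F, (p1 → p1)=T] Δ:[p2=F] refutes=False
  v=0010: Γ:[p1=F, (p1 → p1)=T] Δ:[p2=T] refutes=False
  v=0011: Γ:[p1=F, (p1 → p1)=T] Δ:[p2=T] refutes=False
  v=0100: Γ:[p1=T, (p1 → p1)=T] Δ:[p2=F] refutes=True  ← countermodel

Result: NO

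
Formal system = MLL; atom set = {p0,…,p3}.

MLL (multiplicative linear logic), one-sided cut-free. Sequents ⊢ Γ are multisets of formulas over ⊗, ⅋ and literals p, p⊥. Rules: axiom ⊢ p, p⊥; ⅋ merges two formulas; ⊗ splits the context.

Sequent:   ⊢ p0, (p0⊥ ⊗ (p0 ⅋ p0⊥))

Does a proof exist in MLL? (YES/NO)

Proof tree:
[⊗]  ⊢ p0, (p0⊥ ⊗ (p0 ⅋ p0⊥))
  [Ax]  ⊢ p0, p0⊥
  [⅋]  ⊢ (p0 ⅋ p0⊥)
    [Ax]  ⊢ p0, p0⊥

Result: YES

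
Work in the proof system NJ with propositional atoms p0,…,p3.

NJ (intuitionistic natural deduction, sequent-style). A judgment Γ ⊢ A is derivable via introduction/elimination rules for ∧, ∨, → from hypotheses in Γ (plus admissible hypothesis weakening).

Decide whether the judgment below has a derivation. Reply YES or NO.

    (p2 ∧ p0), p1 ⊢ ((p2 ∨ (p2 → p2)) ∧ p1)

Derivation trace:
[∧I] (p2 ∧ p0), p1 ⊢ ((p2 ∨ (p2 → p2)) ∧ p1)
  [∨I₂] (p2 ∧ p0) ⊢ (p2 ∨ (p2 → p2))
    [Wk] (p2 ∧ p0) ⊢ (p2 → p2)
      [→I]  ⊢ (p2 → p2)
        [Ax] p2 ⊢ p2
  [Ax] p1 ⊢ p1

Result: YES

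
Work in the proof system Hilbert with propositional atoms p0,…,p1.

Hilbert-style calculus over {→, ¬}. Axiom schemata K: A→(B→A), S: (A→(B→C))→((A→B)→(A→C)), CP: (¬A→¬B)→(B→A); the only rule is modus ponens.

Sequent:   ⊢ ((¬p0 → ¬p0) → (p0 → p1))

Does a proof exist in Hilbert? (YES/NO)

Truth-table refutation:
  v=00: Γ:[] Δ:[((¬p0 → ¬p0) → (p0 → p1))=T] refutes=False
  v=01: Γ:[] Δ:[((¬p0 → ¬p0) → (p0 → p1))=T] refutes=False
  v=10: Γ:[] Δ:[((¬p0 → ¬p0) → (p0 → p1))=F] refutes=True  ← countermodel

Result: NO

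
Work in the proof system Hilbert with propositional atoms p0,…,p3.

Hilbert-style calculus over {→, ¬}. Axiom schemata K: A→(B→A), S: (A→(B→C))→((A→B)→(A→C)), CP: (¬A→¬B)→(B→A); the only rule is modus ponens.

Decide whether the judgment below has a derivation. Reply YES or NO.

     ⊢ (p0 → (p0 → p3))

Truth-table refutation:
  v=0000: Γ:[] Δ:[(p0 → (p0 → p3))=T] refutes=False
  v=0001: Γ:[] Δ:[(p0 → (p0 → p3))=T] refutes=False
  v=0010: Γ:[] Δ:[(p0 → (p0 → p3))=T] refutes=False
  v=0011: Γ:[] Δ:[(p0 → (p0 → p3))=T] refutes=False
  v=0100: Γ:[] Δ:[(p0 → (p0 → p3))=T] refutes=False
  v=0101: Γ:[] Δ:[(p0 → (p0 → p3))=T] refutes=False
  v=0110: Γ:[] Δ:[(p0 → (p0 → p3))=T] refutes=False
  v=0111: Γ:[] Δ:[(p0 → (p0 → p3))=T] refutes=False
  v=1000: Γ:[] Δ:[(p0 → (p0 → p3))=F] refutes=True  ← countermodel

Result: NO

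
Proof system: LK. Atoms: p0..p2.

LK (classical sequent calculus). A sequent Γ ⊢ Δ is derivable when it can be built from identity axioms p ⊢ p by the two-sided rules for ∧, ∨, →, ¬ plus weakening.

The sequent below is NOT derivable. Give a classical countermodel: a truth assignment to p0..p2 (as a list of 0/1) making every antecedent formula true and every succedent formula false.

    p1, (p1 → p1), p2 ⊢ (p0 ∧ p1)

Truth-table refutation:
  v=000: Γ:[p1=F, (p1 → p1)=T, p2=F] Δ:[(p0 ∧ p1)=F] refutes=False
  v=001: Γ:[p1=F, (p1 → p1)=T, p2=T] Δ:[(p0 ∧ p1)=F] refutes=False
  v=010: Γ:[p1=T, (p1 → p1)=T, p2=F] Δ:[(p0 ∧ p1)=F] refutes=False
  v=011: Γ:[p1=T, (p1 → p1)=T, p2=T] Δ:[(p0 ∧ p1)=F] refutes=True  ← countermodel

Result: [0, 1, 1]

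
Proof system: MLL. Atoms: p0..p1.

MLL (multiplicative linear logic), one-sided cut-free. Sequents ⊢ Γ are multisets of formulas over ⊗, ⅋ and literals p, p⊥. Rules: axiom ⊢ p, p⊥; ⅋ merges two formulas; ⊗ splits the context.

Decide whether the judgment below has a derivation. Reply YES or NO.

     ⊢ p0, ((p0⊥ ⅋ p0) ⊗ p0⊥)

Proof tree:
[⊗]  ⊢ p0, ((p0⊥ ⅋ p0) ⊗ p0⊥)
  [⅋]  ⊢ (p0⊥ ⅋ p0)
    [Ax]  ⊢ p0, p0⊥
  [Ax]  ⊢ p0, p0⊥

Result: YES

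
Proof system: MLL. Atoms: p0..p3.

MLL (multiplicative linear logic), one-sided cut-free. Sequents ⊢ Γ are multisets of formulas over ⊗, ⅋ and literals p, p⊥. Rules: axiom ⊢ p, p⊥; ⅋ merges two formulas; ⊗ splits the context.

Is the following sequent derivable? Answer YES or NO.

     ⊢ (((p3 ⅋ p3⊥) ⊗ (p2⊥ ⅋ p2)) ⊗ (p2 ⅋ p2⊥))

Derivation (root first):
[⊗]  ⊢ (((p3 ⅋ p3⊥) ⊗ (p2⊥ ⅋ p2)) ⊗ (p2 ⅋ p2⊥))
  [⊗]  ⊢ ((p3 ⅋ p3⊥) ⊗ (p2⊥ ⅋ p2))
    [⅋]  ⊢ (p3 ⅋ p3⊥)
      [Ax]  ⊢ p3, p3⊥
    [⅋]  ⊢ (p2⊥ ⅋ p2)
      [Ax]  ⊢ p2, p2⊥
  [⅋]  ⊢ (p2 ⅋ p2⊥)
    [Ax]  ⊢ p2, p2⊥

Result: YES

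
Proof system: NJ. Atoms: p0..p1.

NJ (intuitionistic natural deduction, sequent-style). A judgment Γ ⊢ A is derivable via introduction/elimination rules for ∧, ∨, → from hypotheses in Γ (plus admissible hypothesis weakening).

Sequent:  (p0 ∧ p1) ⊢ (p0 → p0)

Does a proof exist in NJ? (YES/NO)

Derivation trace:
[→I] (p0 ∧ p1) ⊢ (p0 → p0)
  [Wk] p0, (p0 ∧ p1) ⊢ p0
    [Ax] p0 ⊢ p0

Result: YES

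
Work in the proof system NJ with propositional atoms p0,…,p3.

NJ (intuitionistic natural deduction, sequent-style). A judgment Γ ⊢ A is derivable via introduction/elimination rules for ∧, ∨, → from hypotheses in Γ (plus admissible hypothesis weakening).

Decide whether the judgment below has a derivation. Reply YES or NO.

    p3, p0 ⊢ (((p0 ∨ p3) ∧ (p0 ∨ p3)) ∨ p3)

Derivation (root first):
[∨I₁] p3, p0 ⊢ (((p0 ∨ p3) ∧ (p0 ∨ p3)) ∨ p3)
  [Wk] p3, p0 ⊢ ((p0 ∨ p3) ∧ (p0 ∨ p3))
    [∧I] p3 ⊢ ((p0 ∨ p3) ∧ (p0 ∨ p3))
      [∨I₂] p3 ⊢ (p0 ∨ p3)
        [Ax] p3 ⊢ p3
      [∨I₂] p3 ⊢ (p0 ∨ p3)
        [Ax] p3 ⊢ p3

Result: YES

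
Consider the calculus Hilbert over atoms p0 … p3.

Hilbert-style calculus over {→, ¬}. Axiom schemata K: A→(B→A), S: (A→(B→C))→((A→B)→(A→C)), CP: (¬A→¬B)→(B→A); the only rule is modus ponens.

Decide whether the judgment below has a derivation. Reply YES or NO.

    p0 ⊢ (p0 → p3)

Search for a countermodel by truth-table:
  v=0000: Γ:[p0=F] Δ:[(p0 → p3)=T] refutes=False
  v=0001: Γ:[p0=F] Δ:[(p0 → p3)=T] refutes=False
  v=0010: Γ:[p0=F] Δ:[(p0 → p3)=T] refutes=False
  v=0011: Γ:[p0=F] Δ:[(p0 → p3)=T] refutes=False
  v=0100: Γ:[p0=F] Δ:[(p0 → p3)=T] refutes=False
  v=0101: Γ:[p0=F] Δ:[(p0 → p3)=T] refutes=False
  v=0110: Γ:[p0=F] Δ:[(p0 → p3)=T] refutes=False
  v=0111: Γ:[p0=F] Δ:[(p0 → p3)=T] refutes=False
  v=1000: Γ:[p0=T] Δ:[(p0 → p3)=F] refutes=True  ← countermodel

Result: NO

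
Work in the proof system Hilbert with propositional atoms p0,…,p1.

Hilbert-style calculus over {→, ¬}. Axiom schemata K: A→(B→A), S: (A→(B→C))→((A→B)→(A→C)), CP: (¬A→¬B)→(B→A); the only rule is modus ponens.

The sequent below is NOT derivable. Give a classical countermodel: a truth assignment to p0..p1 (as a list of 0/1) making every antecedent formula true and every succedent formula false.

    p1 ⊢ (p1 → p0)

Truth-table refutation:
  v=00: Γ:[p1=F] Δ:[(p1 → p0)=T] refutes=False
  v=01: Γ:[p1=T] Δ:[(p1 → p0)=F] refutes=True  ← countermodel

Result: [0, 1]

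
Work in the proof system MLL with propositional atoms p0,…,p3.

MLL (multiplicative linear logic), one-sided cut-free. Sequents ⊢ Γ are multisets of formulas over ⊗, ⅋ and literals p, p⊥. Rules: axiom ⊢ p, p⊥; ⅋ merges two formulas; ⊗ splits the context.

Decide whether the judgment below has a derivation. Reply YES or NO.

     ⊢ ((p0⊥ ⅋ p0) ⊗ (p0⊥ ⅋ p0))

Proof tree:
[⊗]  ⊢ ((p0⊥ ⅋ p0) ⊗ (p0⊥ ⅋ p0))
  [⅋]  ⊢ (p0⊥ ⅋ p0)
    [Ax]  ⊢ p0, p0⊥
  [⅋]  ⊢ (p0⊥ ⅋ p0)
    [Ax]  ⊢ p0, p0⊥

Result: YES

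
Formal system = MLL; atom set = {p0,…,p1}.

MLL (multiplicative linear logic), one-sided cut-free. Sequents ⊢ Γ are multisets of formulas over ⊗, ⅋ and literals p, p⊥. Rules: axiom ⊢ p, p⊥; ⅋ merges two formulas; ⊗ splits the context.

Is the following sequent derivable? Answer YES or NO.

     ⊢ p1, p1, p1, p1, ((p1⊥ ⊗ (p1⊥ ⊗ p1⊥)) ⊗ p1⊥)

Proof tree:
[⊗]  ⊢ p1, p1, p1, p1, ((p1⊥ ⊗ (p1⊥ ⊗ p1⊥)) ⊗ p1⊥)
  [⊗]  ⊢ p1, p1, p1, (p1⊥ ⊗ (p1⊥ ⊗ p1⊥))
    [Ax]  ⊢ p1, p1⊥
    [⊗]  ⊢ p1, p1, (p1⊥ ⊗ p1⊥)
      [Ax]  ⊢ p1, p1⊥
      [Ax]  ⊢ p1, p1⊥
  [Ax]  ⊢ p1, p1⊥

Result: YES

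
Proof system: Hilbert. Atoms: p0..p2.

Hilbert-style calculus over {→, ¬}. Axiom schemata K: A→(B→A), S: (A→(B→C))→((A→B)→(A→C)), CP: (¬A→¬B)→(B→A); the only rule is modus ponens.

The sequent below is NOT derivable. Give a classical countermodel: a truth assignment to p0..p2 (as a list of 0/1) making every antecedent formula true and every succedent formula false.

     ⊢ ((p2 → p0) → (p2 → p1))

Enumerate valuations to refute Γ ⊢ Δ:
  v=000: Γ:[] Δ:[((p2 → p0) → (p2 → p1))=T] refutes=False
  v=001: Γ:[] Δ:[((p2 → p0) → (p2 → p1))=T] refutes=False
  v=010: Γ:[] Δ:[((p2 → p0) → (p2 → p1))=T] refutes=False
  v=011: Γ:[] Δ:[((p2 → p0) → (p2 → p1))=T] refutes=False
  v=100: Γ:[] Δ:[((p2 → p0) → (p2 → p1))=T] refutes=False
  v=101: Γ:[] Δ:[((p2 → p0) → (p2 → p1))=F] refutes=True  ← countermodel

Result: [1, 0, 1]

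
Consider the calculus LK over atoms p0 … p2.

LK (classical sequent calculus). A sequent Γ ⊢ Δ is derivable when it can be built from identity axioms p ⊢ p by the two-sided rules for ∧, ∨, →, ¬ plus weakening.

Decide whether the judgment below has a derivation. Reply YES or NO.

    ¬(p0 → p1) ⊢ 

Truth-table refutation:
  v=000: Γ:[¬(p0 → p1)=F] Δ:[] refutes=False
  v=001: Γ:[¬(p0 → p1)=F] Δ:[] refutes=False
  v=010: Γ:[¬(p0 → p1)=F] Δ:[] refutes=False
  v=011: Γ:[¬(p0 → p1)=F] Δ:[] refutes=False
  v=100: Γ:[¬(p0 → p1)=T] Δ:[] refutes=True  ← countermodel

Result: NO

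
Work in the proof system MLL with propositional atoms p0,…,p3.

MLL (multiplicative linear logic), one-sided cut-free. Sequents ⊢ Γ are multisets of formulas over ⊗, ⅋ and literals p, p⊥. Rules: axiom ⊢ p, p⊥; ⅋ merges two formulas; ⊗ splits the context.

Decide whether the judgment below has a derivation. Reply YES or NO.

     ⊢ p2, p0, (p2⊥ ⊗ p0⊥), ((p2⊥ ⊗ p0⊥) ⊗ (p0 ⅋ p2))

Derivation trace:
[⊗]  ⊢ p2, p0, (p2⊥ ⊗ p0⊥), ((p2⊥ ⊗ p0⊥) ⊗ (p0 ⅋ p2))
  [⊗]  ⊢ p2, p0, (p2⊥ ⊗ p0⊥)
    [Ax]  ⊢ p2, p2⊥
    [Ax]  ⊢ p0, p0⊥
  [⅋]  ⊢ (p2⊥ ⊗ p0⊥), (p0 ⅋ p2)
    [⊗]  ⊢ p2, p0, (p2⊥ ⊗ p0⊥)
      [Ax]  ⊢ p2, p2⊥
      [Ax]  ⊢ p0, p0⊥

Result: YES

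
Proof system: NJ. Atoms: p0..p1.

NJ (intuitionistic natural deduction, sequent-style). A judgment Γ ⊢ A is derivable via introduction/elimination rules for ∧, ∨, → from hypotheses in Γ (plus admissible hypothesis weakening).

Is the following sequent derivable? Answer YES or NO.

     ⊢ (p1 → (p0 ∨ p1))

Proof tree:
[→I]  ⊢ (p1 → (p0 ∨ p1))
  [∨I₂] p1 ⊢ (p0 ∨ p1)
    [Ax] p1 ⊢ p1

Result: YES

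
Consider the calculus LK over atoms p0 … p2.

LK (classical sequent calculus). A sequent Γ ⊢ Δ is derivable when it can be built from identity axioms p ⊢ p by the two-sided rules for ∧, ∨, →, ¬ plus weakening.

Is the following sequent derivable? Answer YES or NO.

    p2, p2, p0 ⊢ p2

Proof tree:
[WL] p2, p2, p0 ⊢ p2
  [WL] p2, p2 ⊢ p2
    [Ax] p2 ⊢ p2

Result: YES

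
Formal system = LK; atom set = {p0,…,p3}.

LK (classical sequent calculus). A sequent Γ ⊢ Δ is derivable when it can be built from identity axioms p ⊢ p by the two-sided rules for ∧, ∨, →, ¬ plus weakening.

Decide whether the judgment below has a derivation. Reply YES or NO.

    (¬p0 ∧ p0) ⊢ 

Proof tree:
[∧L] (¬p0 ∧ p0) ⊢ 
  [¬L] p0, ¬p0 ⊢ 
    [Ax] p0 ⊢ p0

Result: YES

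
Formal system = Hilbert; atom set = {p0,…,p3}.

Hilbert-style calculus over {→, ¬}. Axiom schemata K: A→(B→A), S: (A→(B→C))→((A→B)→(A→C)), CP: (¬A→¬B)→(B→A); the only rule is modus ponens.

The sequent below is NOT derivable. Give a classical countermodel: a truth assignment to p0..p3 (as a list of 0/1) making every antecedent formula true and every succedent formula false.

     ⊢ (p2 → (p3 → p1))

Enumerate valuations to refute Γ ⊢ Δ:
  v=0000: Γ:[] Δ:[(p2 → (p3 → p1))=T] refutes=False
  v=0001: Γ:[] Δ:[(p2 → (p3 → p1))=T] refutes=False
  v=0010: Γ:[] Δ:[(p2 → (p3 → p1))=T] refutes=False
  v=0011: Γ:[] Δ:[(p2 → (p3 → p1))=F] refutes=True  ← countermodel

Result: [0, 0, 1, 1]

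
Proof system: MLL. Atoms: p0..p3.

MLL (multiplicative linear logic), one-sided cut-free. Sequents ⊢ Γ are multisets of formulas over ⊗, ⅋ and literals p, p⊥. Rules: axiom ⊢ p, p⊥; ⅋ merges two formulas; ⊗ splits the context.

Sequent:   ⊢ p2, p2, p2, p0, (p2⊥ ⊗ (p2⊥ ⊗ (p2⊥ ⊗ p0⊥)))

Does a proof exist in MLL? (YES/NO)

Derivation (root first):
[⊗]  ⊢ p2, p2, p2, p0, (p2⊥ ⊗ (p2⊥ ⊗ (p2⊥ ⊗ p0⊥)))
  [Ax]  ⊢ p2, p2⊥
  [⊗]  ⊢ p2, p2, p0, (p2⊥ ⊗ (p2⊥ ⊗ p0⊥))
    [Ax]  ⊢ p2, p2⊥
    [⊗]  ⊢ p2, p0, (p2⊥ ⊗ p0⊥)
      [Ax]  ⊢ p2, p2⊥
      [Ax]  ⊢ p0, p0⊥

Result: YES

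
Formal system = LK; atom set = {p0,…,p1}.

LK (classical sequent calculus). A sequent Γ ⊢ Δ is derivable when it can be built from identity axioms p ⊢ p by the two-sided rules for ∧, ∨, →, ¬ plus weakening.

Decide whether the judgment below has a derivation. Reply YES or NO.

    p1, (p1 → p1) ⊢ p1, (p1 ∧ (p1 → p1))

Proof tree:
[→L] p1, (p1 → p1) ⊢ p1, (p1 ∧ (p1 → p1))
  [Ax] p1 ⊢ p1
  [WR] p1 ⊢ (p1 ∧ (p1 → p1)), p1
    [∧R] p1 ⊢ (p1 ∧ (p1 → p1))
      [Ax] p1 ⊢ p1
      [→R]  ⊢ (p1 → p1)
        [Ax] p1 ⊢ p1

Result: YES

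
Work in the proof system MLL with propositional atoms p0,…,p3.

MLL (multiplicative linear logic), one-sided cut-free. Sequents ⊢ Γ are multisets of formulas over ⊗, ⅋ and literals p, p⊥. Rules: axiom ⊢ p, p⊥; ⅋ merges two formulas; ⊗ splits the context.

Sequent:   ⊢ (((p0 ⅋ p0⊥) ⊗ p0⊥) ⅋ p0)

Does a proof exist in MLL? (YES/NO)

Proof tree:
[⅋]  ⊢ (((p0 ⅋ p0⊥) ⊗ p0⊥) ⅋ p0)
  [⊗]  ⊢ p0, ((p0 ⅋ p0⊥) ⊗ p0⊥)
    [⅋]  ⊢ (p0 ⅋ p0⊥)
      [Ax]  ⊢ p0, p0⊥
    [Ax]  ⊢ p0, p0⊥

Result: YES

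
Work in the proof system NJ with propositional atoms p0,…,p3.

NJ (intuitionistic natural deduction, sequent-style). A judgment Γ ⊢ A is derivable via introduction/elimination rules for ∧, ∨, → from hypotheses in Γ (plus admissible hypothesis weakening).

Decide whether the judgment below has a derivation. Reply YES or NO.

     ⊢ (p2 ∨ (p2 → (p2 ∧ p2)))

Derivation trace:
[∨I₂]  ⊢ (p2 ∨ (p2 → (p2 ∧ p2)))
  [→I]  ⊢ (p2 → (p2 ∧ p2))
    [∧I] p2 ⊢ (p2 ∧ p2)
      [Ax] p2 ⊢ p2
      [Ax] p2 ⊢ p2

Result: YES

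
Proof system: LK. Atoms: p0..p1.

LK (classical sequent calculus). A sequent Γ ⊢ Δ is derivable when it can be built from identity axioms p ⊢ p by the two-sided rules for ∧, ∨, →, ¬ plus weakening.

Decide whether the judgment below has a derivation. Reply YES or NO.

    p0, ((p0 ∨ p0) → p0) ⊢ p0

Proof tree:
[→L] p0, ((p0 ∨ p0) → p0) ⊢ p0
  [∨R] p0 ⊢ (p0 ∨ p0)
    [WR] p0 ⊢ p0, p0
      [Ax] p0 ⊢ p0
  [WR] p0 ⊢ p0, p0
    [Ax] p0 ⊢ p0

Result: YES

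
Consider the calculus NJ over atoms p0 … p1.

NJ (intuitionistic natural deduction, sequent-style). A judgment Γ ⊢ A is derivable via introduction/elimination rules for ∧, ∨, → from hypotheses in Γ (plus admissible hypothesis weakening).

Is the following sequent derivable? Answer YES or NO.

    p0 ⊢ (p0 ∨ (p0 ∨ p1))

Proof tree:
[∨I₂] p0 ⊢ (p0 ∨ (p0 ∨ p1))
  [∨I₁] p0 ⊢ (p0 ∨ p1)
    [Ax] p0 ⊢ p0

Result: YES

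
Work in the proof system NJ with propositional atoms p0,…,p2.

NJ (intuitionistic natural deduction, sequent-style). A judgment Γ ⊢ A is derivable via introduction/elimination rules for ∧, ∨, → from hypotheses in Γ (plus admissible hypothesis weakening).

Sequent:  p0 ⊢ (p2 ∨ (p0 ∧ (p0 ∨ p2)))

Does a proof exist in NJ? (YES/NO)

Derivation (root first):
[∨I₂] p0 ⊢ (p2 ∨ (p0 ∧ (p0 ∨ p2)))
  [∧I] p0 ⊢ (p0 ∧ (p0 ∨ p2))
    [Ax] p0 ⊢ p0
    [∨I₁] p0 ⊢ (p0 ∨ p2)
      [Ax] p0 ⊢ p0

Result: YES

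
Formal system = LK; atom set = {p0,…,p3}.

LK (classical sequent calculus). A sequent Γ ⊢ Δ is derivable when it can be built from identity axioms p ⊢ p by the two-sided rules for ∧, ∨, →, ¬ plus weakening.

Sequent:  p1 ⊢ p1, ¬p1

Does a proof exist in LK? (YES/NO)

Derivation trace:
[¬R] p1 ⊢ p1, ¬p1
  [WL] p1, p1 ⊢ p1
    [Ax] p1 ⊢ p1

Result: YES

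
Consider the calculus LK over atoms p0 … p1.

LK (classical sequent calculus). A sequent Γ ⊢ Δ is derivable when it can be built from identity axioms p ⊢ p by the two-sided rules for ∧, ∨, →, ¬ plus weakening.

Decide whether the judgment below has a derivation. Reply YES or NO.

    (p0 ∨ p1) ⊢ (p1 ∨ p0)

Derivation (root first):
[∨R] (p0 ∨ p1) ⊢ (p1 ∨ p0)
  [∨L] (p0 ∨ p1) ⊢ p1, p0
    [Ax] p0 ⊢ p0
    [Ax] p1 ⊢ p1

Result: YES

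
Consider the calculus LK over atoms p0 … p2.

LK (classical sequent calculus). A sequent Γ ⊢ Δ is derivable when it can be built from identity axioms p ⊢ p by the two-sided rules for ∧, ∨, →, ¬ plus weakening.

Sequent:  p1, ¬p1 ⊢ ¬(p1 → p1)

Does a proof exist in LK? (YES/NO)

Derivation (root first):
[¬L] p1, ¬p1 ⊢ ¬(p1 → p1)
  [¬R] p1 ⊢ p1, ¬(p1 → p1)
    [→L] p1, (p1 → p1) ⊢ p1
      [Ax] p1 ⊢ p1
      [Ax] p1 ⊢ p1

Result: YES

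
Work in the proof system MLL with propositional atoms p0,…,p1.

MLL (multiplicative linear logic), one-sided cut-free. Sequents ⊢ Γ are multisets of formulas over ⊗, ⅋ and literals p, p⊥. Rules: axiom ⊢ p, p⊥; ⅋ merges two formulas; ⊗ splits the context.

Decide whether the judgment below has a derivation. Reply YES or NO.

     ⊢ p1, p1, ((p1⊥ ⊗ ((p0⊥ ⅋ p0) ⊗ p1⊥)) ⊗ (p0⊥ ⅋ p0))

Derivation trace:
[⊗]  ⊢ p1, p1, ((p1⊥ ⊗ ((p0⊥ ⅋ p0) ⊗ p1⊥)) ⊗ (p0⊥ ⅋ p0))
  [⊗]  ⊢ p1, p1, (p1⊥ ⊗ ((p0⊥ ⅋ p0) ⊗ p1⊥))
    [Ax]  ⊢ p1, p1⊥
    [⊗]  ⊢ p1, ((p0⊥ ⅋ p0) ⊗ p1⊥)
      [⅋]  ⊢ (p0⊥ ⅋ p0)
        [Ax]  ⊢ p0, p0⊥
      [Ax]  ⊢ p1, p1⊥
  [⅋]  ⊢ (p0⊥ ⅋ p0)
    [Ax]  ⊢ p0, p0⊥

Result: YES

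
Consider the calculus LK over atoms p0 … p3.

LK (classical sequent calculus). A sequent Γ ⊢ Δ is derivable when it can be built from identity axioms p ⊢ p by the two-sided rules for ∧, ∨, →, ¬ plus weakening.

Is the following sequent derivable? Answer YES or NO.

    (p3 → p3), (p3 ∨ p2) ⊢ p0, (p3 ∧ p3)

Truth-table refutation:
  v=0000: Γ:[(p3 → p3)=T, (p3 ∨ p2)=F] Δ:[p0=F, (p3 ∧ p3)=F] refutes=False
  v=0001: Γ:[(p3 → p3)=T, (p3 ∨ p2)=T] Δ:[p0=F, (p3 ∧ p3)=T] refutes=False
  v=0010: Γ:[(p3 → p3)=T, (p3 ∨ p2)=T] Δ:[p0=F, (p3 ∧ p3)=F] refutes=True  ← countermodel

Result: NO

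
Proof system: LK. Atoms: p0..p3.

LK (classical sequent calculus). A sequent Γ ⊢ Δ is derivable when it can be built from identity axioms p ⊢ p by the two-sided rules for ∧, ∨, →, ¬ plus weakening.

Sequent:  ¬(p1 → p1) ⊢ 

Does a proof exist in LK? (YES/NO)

Derivation trace:
[¬L] ¬(p1 → p1) ⊢ 
  [→R]  ⊢ (p1 → p1)
    [Ax] p1 ⊢ p1

Result: YES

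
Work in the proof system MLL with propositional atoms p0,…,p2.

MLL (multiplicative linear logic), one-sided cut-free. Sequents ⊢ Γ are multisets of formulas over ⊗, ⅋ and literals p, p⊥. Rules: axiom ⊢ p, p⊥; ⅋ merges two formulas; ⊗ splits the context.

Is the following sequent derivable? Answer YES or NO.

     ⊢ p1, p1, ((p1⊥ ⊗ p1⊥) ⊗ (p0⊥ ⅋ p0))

Proof tree:
[⊗]  ⊢ p1, p1, ((p1⊥ ⊗ p1⊥) ⊗ (p0⊥ ⅋ p0))
  [⊗]  ⊢ p1, p1, (p1⊥ ⊗ p1⊥)
    [Ax]  ⊢ p1, p1⊥
    [Ax]  ⊢ p1, p1⊥
  [⅋]  ⊢ (p0⊥ ⅋ p0)
    [Ax]  ⊢ p0, p0⊥

Result: YES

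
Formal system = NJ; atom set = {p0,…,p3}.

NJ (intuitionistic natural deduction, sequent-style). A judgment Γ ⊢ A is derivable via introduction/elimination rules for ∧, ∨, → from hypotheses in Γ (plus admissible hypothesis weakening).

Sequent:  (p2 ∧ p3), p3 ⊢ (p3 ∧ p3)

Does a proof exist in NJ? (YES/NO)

Derivation trace:
[∧I] (p2 ∧ p3), p3 ⊢ (p3 ∧ p3)
  [Wk] p3, (p2 ∧ p3) ⊢ p3
    [Ax] p3 ⊢ p3
  [Ax] p3 ⊢ p3

Result: YES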